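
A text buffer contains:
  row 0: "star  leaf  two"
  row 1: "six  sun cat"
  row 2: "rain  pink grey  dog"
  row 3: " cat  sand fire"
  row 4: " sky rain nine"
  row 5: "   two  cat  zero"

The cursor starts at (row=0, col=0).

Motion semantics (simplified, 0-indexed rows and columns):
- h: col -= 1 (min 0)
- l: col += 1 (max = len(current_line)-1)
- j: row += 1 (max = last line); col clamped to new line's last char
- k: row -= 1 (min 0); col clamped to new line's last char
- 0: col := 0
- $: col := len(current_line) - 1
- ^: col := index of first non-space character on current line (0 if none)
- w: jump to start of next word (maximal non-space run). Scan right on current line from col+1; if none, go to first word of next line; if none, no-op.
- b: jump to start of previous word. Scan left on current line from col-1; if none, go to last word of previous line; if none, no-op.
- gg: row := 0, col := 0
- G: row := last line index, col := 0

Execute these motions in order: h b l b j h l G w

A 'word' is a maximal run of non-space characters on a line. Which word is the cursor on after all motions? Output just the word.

After 1 (h): row=0 col=0 char='s'
After 2 (b): row=0 col=0 char='s'
After 3 (l): row=0 col=1 char='t'
After 4 (b): row=0 col=0 char='s'
After 5 (j): row=1 col=0 char='s'
After 6 (h): row=1 col=0 char='s'
After 7 (l): row=1 col=1 char='i'
After 8 (G): row=5 col=0 char='_'
After 9 (w): row=5 col=3 char='t'

Answer: two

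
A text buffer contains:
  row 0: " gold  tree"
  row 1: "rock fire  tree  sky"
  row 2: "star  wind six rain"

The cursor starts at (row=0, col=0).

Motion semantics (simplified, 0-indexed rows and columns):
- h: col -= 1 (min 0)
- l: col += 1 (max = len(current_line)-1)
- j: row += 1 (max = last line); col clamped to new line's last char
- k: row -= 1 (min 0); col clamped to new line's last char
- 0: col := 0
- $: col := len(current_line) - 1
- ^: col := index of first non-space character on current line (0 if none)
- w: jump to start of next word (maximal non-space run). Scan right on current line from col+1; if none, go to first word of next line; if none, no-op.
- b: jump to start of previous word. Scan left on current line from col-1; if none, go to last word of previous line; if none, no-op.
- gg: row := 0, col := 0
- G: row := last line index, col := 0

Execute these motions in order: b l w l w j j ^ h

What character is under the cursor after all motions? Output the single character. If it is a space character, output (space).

Answer: s

Derivation:
After 1 (b): row=0 col=0 char='_'
After 2 (l): row=0 col=1 char='g'
After 3 (w): row=0 col=7 char='t'
After 4 (l): row=0 col=8 char='r'
After 5 (w): row=1 col=0 char='r'
After 6 (j): row=2 col=0 char='s'
After 7 (j): row=2 col=0 char='s'
After 8 (^): row=2 col=0 char='s'
After 9 (h): row=2 col=0 char='s'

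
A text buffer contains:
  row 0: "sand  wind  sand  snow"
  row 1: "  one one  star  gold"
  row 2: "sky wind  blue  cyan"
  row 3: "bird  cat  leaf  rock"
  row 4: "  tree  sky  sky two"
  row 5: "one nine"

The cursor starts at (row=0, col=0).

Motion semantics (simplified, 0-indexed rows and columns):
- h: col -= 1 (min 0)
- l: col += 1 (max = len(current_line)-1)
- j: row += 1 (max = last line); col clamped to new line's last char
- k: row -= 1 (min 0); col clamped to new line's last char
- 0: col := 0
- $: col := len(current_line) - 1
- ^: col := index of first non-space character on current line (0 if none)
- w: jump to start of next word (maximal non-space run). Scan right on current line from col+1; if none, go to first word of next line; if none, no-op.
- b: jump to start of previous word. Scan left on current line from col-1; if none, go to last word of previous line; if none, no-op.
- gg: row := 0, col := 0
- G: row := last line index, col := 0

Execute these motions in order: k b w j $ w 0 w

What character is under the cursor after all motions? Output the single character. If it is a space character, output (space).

After 1 (k): row=0 col=0 char='s'
After 2 (b): row=0 col=0 char='s'
After 3 (w): row=0 col=6 char='w'
After 4 (j): row=1 col=6 char='o'
After 5 ($): row=1 col=20 char='d'
After 6 (w): row=2 col=0 char='s'
After 7 (0): row=2 col=0 char='s'
After 8 (w): row=2 col=4 char='w'

Answer: w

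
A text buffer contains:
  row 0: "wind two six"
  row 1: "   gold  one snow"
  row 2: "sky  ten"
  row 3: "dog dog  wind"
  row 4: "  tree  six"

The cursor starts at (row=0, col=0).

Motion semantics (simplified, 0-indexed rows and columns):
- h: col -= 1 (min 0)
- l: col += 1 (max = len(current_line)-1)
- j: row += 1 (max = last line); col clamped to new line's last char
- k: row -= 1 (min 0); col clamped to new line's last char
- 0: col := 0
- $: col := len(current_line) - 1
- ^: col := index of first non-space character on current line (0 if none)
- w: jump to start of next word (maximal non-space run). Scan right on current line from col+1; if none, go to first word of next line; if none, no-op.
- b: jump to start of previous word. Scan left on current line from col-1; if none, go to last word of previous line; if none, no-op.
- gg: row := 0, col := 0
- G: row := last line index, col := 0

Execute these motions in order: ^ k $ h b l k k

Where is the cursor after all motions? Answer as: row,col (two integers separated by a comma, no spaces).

Answer: 0,10

Derivation:
After 1 (^): row=0 col=0 char='w'
After 2 (k): row=0 col=0 char='w'
After 3 ($): row=0 col=11 char='x'
After 4 (h): row=0 col=10 char='i'
After 5 (b): row=0 col=9 char='s'
After 6 (l): row=0 col=10 char='i'
After 7 (k): row=0 col=10 char='i'
After 8 (k): row=0 col=10 char='i'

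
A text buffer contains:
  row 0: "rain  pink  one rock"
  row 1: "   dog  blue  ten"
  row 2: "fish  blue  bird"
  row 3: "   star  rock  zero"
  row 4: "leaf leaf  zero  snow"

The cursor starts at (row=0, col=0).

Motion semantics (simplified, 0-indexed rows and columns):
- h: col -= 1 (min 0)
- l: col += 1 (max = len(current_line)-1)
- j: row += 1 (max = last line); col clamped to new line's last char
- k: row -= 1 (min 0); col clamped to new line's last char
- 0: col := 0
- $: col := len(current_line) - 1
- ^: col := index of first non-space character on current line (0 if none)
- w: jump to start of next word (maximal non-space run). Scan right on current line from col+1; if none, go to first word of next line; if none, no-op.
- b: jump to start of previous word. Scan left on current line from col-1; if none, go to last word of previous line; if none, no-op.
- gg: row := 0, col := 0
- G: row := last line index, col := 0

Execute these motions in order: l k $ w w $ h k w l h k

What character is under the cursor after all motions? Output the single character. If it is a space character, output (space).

Answer: r

Derivation:
After 1 (l): row=0 col=1 char='a'
After 2 (k): row=0 col=1 char='a'
After 3 ($): row=0 col=19 char='k'
After 4 (w): row=1 col=3 char='d'
After 5 (w): row=1 col=8 char='b'
After 6 ($): row=1 col=16 char='n'
After 7 (h): row=1 col=15 char='e'
After 8 (k): row=0 col=15 char='_'
After 9 (w): row=0 col=16 char='r'
After 10 (l): row=0 col=17 char='o'
After 11 (h): row=0 col=16 char='r'
After 12 (k): row=0 col=16 char='r'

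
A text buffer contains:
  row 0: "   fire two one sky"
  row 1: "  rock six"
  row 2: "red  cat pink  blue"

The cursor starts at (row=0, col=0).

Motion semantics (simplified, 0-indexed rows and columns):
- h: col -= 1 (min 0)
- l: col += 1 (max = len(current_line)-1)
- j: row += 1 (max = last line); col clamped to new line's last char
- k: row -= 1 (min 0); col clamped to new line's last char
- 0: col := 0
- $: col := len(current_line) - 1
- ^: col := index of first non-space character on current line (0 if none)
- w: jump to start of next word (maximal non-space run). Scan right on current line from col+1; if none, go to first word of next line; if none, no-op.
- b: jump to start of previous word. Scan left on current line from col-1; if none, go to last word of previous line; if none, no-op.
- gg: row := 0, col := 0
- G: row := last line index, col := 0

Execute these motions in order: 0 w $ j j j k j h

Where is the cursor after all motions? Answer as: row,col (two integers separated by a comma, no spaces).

After 1 (0): row=0 col=0 char='_'
After 2 (w): row=0 col=3 char='f'
After 3 ($): row=0 col=18 char='y'
After 4 (j): row=1 col=9 char='x'
After 5 (j): row=2 col=9 char='p'
After 6 (j): row=2 col=9 char='p'
After 7 (k): row=1 col=9 char='x'
After 8 (j): row=2 col=9 char='p'
After 9 (h): row=2 col=8 char='_'

Answer: 2,8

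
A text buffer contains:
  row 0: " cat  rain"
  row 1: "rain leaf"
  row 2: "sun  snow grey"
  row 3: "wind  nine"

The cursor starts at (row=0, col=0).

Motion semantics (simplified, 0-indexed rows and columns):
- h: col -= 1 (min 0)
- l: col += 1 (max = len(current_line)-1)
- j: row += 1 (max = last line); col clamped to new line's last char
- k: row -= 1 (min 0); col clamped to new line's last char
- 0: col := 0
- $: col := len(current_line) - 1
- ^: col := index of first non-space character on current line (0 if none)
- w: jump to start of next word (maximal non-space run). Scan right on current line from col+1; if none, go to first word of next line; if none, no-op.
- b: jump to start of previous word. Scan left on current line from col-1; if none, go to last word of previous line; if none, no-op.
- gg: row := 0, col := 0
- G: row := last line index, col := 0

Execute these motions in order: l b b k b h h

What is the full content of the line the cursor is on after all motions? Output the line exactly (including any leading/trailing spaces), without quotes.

After 1 (l): row=0 col=1 char='c'
After 2 (b): row=0 col=1 char='c'
After 3 (b): row=0 col=1 char='c'
After 4 (k): row=0 col=1 char='c'
After 5 (b): row=0 col=1 char='c'
After 6 (h): row=0 col=0 char='_'
After 7 (h): row=0 col=0 char='_'

Answer:  cat  rain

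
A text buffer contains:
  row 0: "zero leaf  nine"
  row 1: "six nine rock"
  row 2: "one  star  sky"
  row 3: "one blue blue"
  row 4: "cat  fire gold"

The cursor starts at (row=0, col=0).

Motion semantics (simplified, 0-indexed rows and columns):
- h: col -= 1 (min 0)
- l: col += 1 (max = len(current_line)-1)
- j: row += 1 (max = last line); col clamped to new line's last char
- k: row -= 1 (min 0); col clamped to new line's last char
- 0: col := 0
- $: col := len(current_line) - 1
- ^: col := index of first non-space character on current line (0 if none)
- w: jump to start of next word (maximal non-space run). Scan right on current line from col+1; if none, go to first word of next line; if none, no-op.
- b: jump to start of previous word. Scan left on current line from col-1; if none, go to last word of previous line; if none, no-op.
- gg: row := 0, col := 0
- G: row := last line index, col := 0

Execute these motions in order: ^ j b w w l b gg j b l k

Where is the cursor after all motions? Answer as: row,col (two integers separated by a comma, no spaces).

Answer: 0,12

Derivation:
After 1 (^): row=0 col=0 char='z'
After 2 (j): row=1 col=0 char='s'
After 3 (b): row=0 col=11 char='n'
After 4 (w): row=1 col=0 char='s'
After 5 (w): row=1 col=4 char='n'
After 6 (l): row=1 col=5 char='i'
After 7 (b): row=1 col=4 char='n'
After 8 (gg): row=0 col=0 char='z'
After 9 (j): row=1 col=0 char='s'
After 10 (b): row=0 col=11 char='n'
After 11 (l): row=0 col=12 char='i'
After 12 (k): row=0 col=12 char='i'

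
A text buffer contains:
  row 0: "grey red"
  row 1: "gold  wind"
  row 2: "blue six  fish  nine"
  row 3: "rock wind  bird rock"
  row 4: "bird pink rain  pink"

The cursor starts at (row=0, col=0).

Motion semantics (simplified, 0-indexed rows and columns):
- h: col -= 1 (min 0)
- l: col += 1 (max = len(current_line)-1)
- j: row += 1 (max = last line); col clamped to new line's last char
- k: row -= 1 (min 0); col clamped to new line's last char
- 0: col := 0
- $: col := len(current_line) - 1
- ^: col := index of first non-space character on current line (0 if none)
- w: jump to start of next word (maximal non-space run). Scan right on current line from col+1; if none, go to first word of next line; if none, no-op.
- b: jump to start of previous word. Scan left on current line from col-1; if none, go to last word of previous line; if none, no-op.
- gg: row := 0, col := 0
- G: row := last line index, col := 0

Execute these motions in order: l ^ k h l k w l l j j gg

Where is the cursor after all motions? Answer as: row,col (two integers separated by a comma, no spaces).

Answer: 0,0

Derivation:
After 1 (l): row=0 col=1 char='r'
After 2 (^): row=0 col=0 char='g'
After 3 (k): row=0 col=0 char='g'
After 4 (h): row=0 col=0 char='g'
After 5 (l): row=0 col=1 char='r'
After 6 (k): row=0 col=1 char='r'
After 7 (w): row=0 col=5 char='r'
After 8 (l): row=0 col=6 char='e'
After 9 (l): row=0 col=7 char='d'
After 10 (j): row=1 col=7 char='i'
After 11 (j): row=2 col=7 char='x'
After 12 (gg): row=0 col=0 char='g'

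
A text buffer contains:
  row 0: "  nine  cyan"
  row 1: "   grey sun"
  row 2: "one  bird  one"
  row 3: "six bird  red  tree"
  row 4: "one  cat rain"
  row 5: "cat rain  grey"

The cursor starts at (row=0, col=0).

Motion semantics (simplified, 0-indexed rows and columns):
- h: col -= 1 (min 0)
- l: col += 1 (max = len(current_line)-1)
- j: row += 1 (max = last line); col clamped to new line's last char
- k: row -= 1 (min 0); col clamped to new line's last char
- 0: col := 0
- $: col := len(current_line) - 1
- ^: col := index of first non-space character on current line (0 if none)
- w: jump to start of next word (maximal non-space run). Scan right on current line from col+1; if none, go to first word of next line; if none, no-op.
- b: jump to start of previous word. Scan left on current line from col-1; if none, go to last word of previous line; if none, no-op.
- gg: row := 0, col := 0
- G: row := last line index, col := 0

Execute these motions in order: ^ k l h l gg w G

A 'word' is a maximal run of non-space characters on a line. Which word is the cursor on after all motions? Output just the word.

Answer: cat

Derivation:
After 1 (^): row=0 col=2 char='n'
After 2 (k): row=0 col=2 char='n'
After 3 (l): row=0 col=3 char='i'
After 4 (h): row=0 col=2 char='n'
After 5 (l): row=0 col=3 char='i'
After 6 (gg): row=0 col=0 char='_'
After 7 (w): row=0 col=2 char='n'
After 8 (G): row=5 col=0 char='c'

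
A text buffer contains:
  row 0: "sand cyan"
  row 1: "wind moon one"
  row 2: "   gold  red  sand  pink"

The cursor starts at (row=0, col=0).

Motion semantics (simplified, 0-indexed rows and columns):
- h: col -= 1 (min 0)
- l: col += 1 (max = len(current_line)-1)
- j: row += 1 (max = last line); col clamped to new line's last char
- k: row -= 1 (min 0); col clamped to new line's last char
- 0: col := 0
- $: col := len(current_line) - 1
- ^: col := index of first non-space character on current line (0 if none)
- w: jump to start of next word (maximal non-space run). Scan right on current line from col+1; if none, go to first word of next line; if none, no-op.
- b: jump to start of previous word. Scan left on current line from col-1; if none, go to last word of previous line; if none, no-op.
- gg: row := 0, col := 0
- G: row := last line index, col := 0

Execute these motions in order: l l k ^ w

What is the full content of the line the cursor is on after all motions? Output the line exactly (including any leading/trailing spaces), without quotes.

After 1 (l): row=0 col=1 char='a'
After 2 (l): row=0 col=2 char='n'
After 3 (k): row=0 col=2 char='n'
After 4 (^): row=0 col=0 char='s'
After 5 (w): row=0 col=5 char='c'

Answer: sand cyan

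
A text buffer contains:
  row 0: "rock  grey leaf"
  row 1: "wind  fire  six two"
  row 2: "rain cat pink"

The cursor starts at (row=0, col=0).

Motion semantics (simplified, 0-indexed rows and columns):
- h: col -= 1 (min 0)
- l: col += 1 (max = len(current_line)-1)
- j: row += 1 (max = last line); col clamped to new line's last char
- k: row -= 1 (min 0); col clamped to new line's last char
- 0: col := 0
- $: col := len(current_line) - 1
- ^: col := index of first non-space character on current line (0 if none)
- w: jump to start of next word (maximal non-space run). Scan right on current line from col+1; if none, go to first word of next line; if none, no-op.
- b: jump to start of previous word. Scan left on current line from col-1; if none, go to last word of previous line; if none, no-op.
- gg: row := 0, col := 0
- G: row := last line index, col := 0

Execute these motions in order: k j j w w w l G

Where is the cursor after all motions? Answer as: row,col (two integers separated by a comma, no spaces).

Answer: 2,0

Derivation:
After 1 (k): row=0 col=0 char='r'
After 2 (j): row=1 col=0 char='w'
After 3 (j): row=2 col=0 char='r'
After 4 (w): row=2 col=5 char='c'
After 5 (w): row=2 col=9 char='p'
After 6 (w): row=2 col=9 char='p'
After 7 (l): row=2 col=10 char='i'
After 8 (G): row=2 col=0 char='r'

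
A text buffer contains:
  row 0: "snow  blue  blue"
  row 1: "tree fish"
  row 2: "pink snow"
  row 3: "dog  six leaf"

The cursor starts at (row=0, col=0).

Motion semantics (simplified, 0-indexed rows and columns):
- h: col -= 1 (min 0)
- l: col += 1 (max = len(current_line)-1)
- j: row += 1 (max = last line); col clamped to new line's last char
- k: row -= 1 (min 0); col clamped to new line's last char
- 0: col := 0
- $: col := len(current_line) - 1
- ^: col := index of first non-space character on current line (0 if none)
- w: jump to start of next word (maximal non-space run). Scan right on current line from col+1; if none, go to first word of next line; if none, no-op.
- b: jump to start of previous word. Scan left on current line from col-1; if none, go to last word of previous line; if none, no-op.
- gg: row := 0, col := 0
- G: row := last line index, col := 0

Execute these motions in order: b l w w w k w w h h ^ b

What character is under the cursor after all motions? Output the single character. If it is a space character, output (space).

After 1 (b): row=0 col=0 char='s'
After 2 (l): row=0 col=1 char='n'
After 3 (w): row=0 col=6 char='b'
After 4 (w): row=0 col=12 char='b'
After 5 (w): row=1 col=0 char='t'
After 6 (k): row=0 col=0 char='s'
After 7 (w): row=0 col=6 char='b'
After 8 (w): row=0 col=12 char='b'
After 9 (h): row=0 col=11 char='_'
After 10 (h): row=0 col=10 char='_'
After 11 (^): row=0 col=0 char='s'
After 12 (b): row=0 col=0 char='s'

Answer: s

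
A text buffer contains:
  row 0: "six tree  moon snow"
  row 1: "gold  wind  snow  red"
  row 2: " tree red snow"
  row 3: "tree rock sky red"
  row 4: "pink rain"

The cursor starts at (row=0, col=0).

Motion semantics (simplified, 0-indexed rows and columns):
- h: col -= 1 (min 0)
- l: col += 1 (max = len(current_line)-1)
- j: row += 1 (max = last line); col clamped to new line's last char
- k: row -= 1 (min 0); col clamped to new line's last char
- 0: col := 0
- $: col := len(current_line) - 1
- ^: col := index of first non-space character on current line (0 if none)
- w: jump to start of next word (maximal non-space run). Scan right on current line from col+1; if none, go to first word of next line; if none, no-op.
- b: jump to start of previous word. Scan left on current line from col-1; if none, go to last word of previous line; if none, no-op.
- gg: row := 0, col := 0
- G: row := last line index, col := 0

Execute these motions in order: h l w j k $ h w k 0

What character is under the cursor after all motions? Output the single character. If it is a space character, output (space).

Answer: s

Derivation:
After 1 (h): row=0 col=0 char='s'
After 2 (l): row=0 col=1 char='i'
After 3 (w): row=0 col=4 char='t'
After 4 (j): row=1 col=4 char='_'
After 5 (k): row=0 col=4 char='t'
After 6 ($): row=0 col=18 char='w'
After 7 (h): row=0 col=17 char='o'
After 8 (w): row=1 col=0 char='g'
After 9 (k): row=0 col=0 char='s'
After 10 (0): row=0 col=0 char='s'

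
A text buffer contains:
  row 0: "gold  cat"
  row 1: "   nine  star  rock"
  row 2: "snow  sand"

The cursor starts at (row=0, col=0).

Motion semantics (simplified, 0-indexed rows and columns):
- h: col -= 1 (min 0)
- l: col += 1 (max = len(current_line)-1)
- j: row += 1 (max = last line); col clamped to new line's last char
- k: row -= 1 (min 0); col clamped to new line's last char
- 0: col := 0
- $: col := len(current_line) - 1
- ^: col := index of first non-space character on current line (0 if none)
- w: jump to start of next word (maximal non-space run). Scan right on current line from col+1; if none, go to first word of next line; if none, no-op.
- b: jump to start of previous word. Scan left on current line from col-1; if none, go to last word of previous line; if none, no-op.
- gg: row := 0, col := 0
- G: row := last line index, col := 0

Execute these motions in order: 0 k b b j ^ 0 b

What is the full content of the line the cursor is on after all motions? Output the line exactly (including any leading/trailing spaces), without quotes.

Answer: gold  cat

Derivation:
After 1 (0): row=0 col=0 char='g'
After 2 (k): row=0 col=0 char='g'
After 3 (b): row=0 col=0 char='g'
After 4 (b): row=0 col=0 char='g'
After 5 (j): row=1 col=0 char='_'
After 6 (^): row=1 col=3 char='n'
After 7 (0): row=1 col=0 char='_'
After 8 (b): row=0 col=6 char='c'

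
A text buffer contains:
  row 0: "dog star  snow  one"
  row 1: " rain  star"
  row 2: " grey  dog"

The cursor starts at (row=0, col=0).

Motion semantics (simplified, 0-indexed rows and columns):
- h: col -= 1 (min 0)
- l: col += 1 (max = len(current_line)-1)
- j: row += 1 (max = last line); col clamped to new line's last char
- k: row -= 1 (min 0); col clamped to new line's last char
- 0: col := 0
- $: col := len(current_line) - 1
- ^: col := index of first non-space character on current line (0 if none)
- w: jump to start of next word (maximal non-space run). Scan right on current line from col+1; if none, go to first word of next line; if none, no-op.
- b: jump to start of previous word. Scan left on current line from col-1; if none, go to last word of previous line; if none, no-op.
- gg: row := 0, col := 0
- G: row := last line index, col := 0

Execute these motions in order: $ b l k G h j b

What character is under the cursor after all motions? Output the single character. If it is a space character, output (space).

Answer: s

Derivation:
After 1 ($): row=0 col=18 char='e'
After 2 (b): row=0 col=16 char='o'
After 3 (l): row=0 col=17 char='n'
After 4 (k): row=0 col=17 char='n'
After 5 (G): row=2 col=0 char='_'
After 6 (h): row=2 col=0 char='_'
After 7 (j): row=2 col=0 char='_'
After 8 (b): row=1 col=7 char='s'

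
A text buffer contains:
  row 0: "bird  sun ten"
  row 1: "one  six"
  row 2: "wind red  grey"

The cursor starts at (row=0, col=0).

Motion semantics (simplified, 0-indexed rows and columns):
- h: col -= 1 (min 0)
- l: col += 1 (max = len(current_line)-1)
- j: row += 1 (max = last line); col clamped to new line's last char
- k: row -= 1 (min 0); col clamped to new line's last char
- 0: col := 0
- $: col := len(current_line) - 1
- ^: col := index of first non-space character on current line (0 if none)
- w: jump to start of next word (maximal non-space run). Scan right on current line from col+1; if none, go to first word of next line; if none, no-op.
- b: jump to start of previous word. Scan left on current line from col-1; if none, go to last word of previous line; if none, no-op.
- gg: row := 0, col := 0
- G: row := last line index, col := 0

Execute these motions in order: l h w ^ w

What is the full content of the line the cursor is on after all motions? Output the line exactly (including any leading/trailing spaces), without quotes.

Answer: bird  sun ten

Derivation:
After 1 (l): row=0 col=1 char='i'
After 2 (h): row=0 col=0 char='b'
After 3 (w): row=0 col=6 char='s'
After 4 (^): row=0 col=0 char='b'
After 5 (w): row=0 col=6 char='s'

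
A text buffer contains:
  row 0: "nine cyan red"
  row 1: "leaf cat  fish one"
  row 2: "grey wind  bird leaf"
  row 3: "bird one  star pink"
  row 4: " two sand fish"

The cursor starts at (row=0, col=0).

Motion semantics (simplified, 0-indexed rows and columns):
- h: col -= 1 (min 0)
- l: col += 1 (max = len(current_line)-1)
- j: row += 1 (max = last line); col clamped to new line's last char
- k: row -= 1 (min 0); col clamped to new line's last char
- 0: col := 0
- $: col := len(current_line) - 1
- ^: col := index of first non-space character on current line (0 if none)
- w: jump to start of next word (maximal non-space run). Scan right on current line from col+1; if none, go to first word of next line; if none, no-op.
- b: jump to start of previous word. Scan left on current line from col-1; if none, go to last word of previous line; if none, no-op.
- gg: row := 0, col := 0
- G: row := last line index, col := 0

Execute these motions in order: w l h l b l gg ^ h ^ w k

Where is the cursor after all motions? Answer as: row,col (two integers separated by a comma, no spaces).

Answer: 0,5

Derivation:
After 1 (w): row=0 col=5 char='c'
After 2 (l): row=0 col=6 char='y'
After 3 (h): row=0 col=5 char='c'
After 4 (l): row=0 col=6 char='y'
After 5 (b): row=0 col=5 char='c'
After 6 (l): row=0 col=6 char='y'
After 7 (gg): row=0 col=0 char='n'
After 8 (^): row=0 col=0 char='n'
After 9 (h): row=0 col=0 char='n'
After 10 (^): row=0 col=0 char='n'
After 11 (w): row=0 col=5 char='c'
After 12 (k): row=0 col=5 char='c'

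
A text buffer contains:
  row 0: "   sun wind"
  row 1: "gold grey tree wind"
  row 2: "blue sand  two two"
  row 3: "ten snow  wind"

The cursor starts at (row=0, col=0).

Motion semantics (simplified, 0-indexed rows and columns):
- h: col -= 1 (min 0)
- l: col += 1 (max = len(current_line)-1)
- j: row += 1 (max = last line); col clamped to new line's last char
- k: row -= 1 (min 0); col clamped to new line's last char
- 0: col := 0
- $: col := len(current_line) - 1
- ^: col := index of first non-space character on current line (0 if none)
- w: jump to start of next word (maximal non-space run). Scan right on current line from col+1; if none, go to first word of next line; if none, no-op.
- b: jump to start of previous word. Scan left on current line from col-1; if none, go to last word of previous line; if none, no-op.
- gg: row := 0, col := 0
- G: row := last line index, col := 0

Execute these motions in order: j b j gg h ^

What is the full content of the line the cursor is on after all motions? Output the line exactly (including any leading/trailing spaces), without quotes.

Answer:    sun wind

Derivation:
After 1 (j): row=1 col=0 char='g'
After 2 (b): row=0 col=7 char='w'
After 3 (j): row=1 col=7 char='e'
After 4 (gg): row=0 col=0 char='_'
After 5 (h): row=0 col=0 char='_'
After 6 (^): row=0 col=3 char='s'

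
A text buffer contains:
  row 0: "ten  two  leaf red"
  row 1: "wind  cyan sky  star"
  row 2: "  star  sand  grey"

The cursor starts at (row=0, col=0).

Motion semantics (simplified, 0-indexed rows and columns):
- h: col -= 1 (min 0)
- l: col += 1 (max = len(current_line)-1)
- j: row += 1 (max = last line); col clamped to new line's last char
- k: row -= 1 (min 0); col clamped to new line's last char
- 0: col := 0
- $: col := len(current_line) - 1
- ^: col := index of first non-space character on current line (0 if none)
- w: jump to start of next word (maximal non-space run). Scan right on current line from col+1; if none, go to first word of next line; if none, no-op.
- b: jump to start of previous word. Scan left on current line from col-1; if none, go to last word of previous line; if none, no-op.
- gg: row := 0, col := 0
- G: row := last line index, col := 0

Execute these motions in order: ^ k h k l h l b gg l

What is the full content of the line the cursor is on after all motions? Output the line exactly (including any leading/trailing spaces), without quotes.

After 1 (^): row=0 col=0 char='t'
After 2 (k): row=0 col=0 char='t'
After 3 (h): row=0 col=0 char='t'
After 4 (k): row=0 col=0 char='t'
After 5 (l): row=0 col=1 char='e'
After 6 (h): row=0 col=0 char='t'
After 7 (l): row=0 col=1 char='e'
After 8 (b): row=0 col=0 char='t'
After 9 (gg): row=0 col=0 char='t'
After 10 (l): row=0 col=1 char='e'

Answer: ten  two  leaf red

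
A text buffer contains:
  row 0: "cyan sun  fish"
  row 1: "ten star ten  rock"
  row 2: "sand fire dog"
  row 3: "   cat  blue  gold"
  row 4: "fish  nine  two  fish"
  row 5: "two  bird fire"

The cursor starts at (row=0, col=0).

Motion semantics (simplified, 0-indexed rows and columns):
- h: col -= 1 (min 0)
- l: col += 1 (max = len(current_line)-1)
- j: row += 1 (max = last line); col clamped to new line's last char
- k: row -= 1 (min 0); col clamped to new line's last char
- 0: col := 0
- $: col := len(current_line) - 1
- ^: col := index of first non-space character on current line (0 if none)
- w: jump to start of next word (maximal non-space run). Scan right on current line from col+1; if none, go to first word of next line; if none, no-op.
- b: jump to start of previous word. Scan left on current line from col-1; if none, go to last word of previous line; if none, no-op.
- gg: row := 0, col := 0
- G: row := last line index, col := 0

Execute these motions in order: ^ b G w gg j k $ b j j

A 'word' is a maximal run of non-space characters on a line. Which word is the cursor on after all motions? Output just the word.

Answer: dog

Derivation:
After 1 (^): row=0 col=0 char='c'
After 2 (b): row=0 col=0 char='c'
After 3 (G): row=5 col=0 char='t'
After 4 (w): row=5 col=5 char='b'
After 5 (gg): row=0 col=0 char='c'
After 6 (j): row=1 col=0 char='t'
After 7 (k): row=0 col=0 char='c'
After 8 ($): row=0 col=13 char='h'
After 9 (b): row=0 col=10 char='f'
After 10 (j): row=1 col=10 char='e'
After 11 (j): row=2 col=10 char='d'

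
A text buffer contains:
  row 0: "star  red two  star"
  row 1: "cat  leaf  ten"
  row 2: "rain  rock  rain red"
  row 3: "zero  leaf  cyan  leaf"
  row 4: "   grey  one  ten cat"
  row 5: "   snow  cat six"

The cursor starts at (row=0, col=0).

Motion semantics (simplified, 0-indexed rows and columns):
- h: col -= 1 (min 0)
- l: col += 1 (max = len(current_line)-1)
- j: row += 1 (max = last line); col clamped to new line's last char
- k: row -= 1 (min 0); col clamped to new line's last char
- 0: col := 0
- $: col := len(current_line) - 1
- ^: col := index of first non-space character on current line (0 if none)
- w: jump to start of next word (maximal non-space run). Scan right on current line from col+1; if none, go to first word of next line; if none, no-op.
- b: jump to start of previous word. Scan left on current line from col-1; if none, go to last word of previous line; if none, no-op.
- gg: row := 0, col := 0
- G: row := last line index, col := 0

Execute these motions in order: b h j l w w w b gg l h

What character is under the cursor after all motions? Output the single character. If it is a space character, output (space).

Answer: s

Derivation:
After 1 (b): row=0 col=0 char='s'
After 2 (h): row=0 col=0 char='s'
After 3 (j): row=1 col=0 char='c'
After 4 (l): row=1 col=1 char='a'
After 5 (w): row=1 col=5 char='l'
After 6 (w): row=1 col=11 char='t'
After 7 (w): row=2 col=0 char='r'
After 8 (b): row=1 col=11 char='t'
After 9 (gg): row=0 col=0 char='s'
After 10 (l): row=0 col=1 char='t'
After 11 (h): row=0 col=0 char='s'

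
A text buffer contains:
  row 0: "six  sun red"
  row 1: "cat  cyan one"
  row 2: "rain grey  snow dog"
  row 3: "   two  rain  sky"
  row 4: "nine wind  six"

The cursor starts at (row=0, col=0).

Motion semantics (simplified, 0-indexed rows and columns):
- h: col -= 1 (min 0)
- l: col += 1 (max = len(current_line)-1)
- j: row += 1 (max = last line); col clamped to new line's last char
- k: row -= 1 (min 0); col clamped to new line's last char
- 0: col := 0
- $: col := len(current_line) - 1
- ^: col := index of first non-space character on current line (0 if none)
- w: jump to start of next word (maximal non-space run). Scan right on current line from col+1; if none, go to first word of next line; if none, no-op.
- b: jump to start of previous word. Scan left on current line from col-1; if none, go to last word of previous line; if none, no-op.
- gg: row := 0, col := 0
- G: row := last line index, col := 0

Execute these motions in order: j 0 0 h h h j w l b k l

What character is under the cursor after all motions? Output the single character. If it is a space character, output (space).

After 1 (j): row=1 col=0 char='c'
After 2 (0): row=1 col=0 char='c'
After 3 (0): row=1 col=0 char='c'
After 4 (h): row=1 col=0 char='c'
After 5 (h): row=1 col=0 char='c'
After 6 (h): row=1 col=0 char='c'
After 7 (j): row=2 col=0 char='r'
After 8 (w): row=2 col=5 char='g'
After 9 (l): row=2 col=6 char='r'
After 10 (b): row=2 col=5 char='g'
After 11 (k): row=1 col=5 char='c'
After 12 (l): row=1 col=6 char='y'

Answer: y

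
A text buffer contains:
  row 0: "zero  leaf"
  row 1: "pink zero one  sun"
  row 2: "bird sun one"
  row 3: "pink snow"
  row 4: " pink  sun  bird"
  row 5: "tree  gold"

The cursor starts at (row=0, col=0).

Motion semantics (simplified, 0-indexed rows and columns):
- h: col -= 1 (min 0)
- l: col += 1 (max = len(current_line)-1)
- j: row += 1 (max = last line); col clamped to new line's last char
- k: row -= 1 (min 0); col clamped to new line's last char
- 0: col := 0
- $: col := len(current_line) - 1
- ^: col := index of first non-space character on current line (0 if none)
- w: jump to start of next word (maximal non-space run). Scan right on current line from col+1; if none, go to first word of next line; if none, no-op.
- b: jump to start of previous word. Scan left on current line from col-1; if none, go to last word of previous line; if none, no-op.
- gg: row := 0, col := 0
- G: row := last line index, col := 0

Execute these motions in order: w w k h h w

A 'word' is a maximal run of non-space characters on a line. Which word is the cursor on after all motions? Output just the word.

Answer: leaf

Derivation:
After 1 (w): row=0 col=6 char='l'
After 2 (w): row=1 col=0 char='p'
After 3 (k): row=0 col=0 char='z'
After 4 (h): row=0 col=0 char='z'
After 5 (h): row=0 col=0 char='z'
After 6 (w): row=0 col=6 char='l'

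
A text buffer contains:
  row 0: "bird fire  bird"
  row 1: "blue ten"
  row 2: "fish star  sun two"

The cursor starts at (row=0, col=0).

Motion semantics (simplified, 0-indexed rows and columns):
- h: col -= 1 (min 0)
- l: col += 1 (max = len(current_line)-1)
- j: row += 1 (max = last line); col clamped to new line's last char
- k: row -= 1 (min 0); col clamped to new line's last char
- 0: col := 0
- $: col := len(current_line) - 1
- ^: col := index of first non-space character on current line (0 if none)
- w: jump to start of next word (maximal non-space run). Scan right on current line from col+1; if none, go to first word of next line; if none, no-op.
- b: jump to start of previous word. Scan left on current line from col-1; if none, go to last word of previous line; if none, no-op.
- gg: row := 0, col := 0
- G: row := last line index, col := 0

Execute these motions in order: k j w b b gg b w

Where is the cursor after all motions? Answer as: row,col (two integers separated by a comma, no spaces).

Answer: 0,5

Derivation:
After 1 (k): row=0 col=0 char='b'
After 2 (j): row=1 col=0 char='b'
After 3 (w): row=1 col=5 char='t'
After 4 (b): row=1 col=0 char='b'
After 5 (b): row=0 col=11 char='b'
After 6 (gg): row=0 col=0 char='b'
After 7 (b): row=0 col=0 char='b'
After 8 (w): row=0 col=5 char='f'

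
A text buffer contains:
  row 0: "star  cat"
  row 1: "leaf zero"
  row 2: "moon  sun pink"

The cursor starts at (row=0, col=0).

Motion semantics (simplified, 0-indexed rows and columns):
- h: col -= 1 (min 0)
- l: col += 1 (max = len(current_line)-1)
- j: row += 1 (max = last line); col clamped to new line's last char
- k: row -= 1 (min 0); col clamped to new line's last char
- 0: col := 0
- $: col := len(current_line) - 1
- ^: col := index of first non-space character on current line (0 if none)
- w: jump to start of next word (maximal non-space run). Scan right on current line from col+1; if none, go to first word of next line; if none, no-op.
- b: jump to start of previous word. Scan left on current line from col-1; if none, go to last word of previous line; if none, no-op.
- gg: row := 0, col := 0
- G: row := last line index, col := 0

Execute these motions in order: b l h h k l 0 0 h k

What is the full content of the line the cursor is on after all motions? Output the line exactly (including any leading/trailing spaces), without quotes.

Answer: star  cat

Derivation:
After 1 (b): row=0 col=0 char='s'
After 2 (l): row=0 col=1 char='t'
After 3 (h): row=0 col=0 char='s'
After 4 (h): row=0 col=0 char='s'
After 5 (k): row=0 col=0 char='s'
After 6 (l): row=0 col=1 char='t'
After 7 (0): row=0 col=0 char='s'
After 8 (0): row=0 col=0 char='s'
After 9 (h): row=0 col=0 char='s'
After 10 (k): row=0 col=0 char='s'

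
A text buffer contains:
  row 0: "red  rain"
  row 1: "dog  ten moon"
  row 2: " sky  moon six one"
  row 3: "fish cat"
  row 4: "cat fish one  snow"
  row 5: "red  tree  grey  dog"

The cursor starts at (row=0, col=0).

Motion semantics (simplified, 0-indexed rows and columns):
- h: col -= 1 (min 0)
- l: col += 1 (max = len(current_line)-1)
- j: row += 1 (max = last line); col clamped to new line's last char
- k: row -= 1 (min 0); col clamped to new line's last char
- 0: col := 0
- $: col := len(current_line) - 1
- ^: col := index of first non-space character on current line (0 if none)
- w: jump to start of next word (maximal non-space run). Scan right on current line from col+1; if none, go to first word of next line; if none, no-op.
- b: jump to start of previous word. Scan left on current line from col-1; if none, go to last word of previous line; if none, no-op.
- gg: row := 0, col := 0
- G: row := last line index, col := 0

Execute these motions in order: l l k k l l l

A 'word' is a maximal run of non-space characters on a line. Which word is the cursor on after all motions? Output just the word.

After 1 (l): row=0 col=1 char='e'
After 2 (l): row=0 col=2 char='d'
After 3 (k): row=0 col=2 char='d'
After 4 (k): row=0 col=2 char='d'
After 5 (l): row=0 col=3 char='_'
After 6 (l): row=0 col=4 char='_'
After 7 (l): row=0 col=5 char='r'

Answer: rain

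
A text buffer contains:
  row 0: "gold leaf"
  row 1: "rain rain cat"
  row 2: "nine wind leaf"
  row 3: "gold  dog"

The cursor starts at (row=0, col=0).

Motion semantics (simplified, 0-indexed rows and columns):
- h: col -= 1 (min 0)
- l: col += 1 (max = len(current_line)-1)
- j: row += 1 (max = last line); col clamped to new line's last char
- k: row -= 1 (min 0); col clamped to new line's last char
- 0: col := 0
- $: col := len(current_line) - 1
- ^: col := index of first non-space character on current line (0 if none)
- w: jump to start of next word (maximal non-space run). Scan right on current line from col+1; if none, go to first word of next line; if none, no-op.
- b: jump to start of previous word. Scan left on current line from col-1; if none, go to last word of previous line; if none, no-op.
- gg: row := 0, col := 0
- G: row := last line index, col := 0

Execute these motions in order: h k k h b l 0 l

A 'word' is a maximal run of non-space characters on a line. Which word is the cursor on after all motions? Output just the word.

After 1 (h): row=0 col=0 char='g'
After 2 (k): row=0 col=0 char='g'
After 3 (k): row=0 col=0 char='g'
After 4 (h): row=0 col=0 char='g'
After 5 (b): row=0 col=0 char='g'
After 6 (l): row=0 col=1 char='o'
After 7 (0): row=0 col=0 char='g'
After 8 (l): row=0 col=1 char='o'

Answer: gold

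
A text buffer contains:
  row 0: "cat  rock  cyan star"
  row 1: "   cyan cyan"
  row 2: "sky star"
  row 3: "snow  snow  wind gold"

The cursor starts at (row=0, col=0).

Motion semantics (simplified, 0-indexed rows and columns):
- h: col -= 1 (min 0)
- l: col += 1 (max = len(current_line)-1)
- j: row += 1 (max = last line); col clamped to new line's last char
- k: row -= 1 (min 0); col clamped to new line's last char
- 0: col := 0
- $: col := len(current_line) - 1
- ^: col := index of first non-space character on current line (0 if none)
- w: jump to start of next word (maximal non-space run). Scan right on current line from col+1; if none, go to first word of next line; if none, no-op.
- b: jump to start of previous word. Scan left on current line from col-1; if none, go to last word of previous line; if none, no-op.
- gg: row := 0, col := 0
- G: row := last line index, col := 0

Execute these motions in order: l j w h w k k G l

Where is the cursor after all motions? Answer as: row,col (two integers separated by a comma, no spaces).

After 1 (l): row=0 col=1 char='a'
After 2 (j): row=1 col=1 char='_'
After 3 (w): row=1 col=3 char='c'
After 4 (h): row=1 col=2 char='_'
After 5 (w): row=1 col=3 char='c'
After 6 (k): row=0 col=3 char='_'
After 7 (k): row=0 col=3 char='_'
After 8 (G): row=3 col=0 char='s'
After 9 (l): row=3 col=1 char='n'

Answer: 3,1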